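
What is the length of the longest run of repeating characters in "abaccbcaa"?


Input: "abaccbcaa"
Scanning for longest run:
  Position 1 ('b'): new char, reset run to 1
  Position 2 ('a'): new char, reset run to 1
  Position 3 ('c'): new char, reset run to 1
  Position 4 ('c'): continues run of 'c', length=2
  Position 5 ('b'): new char, reset run to 1
  Position 6 ('c'): new char, reset run to 1
  Position 7 ('a'): new char, reset run to 1
  Position 8 ('a'): continues run of 'a', length=2
Longest run: 'c' with length 2

2


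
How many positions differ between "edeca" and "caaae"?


Comparing "edeca" and "caaae" position by position:
  Position 0: 'e' vs 'c' => DIFFER
  Position 1: 'd' vs 'a' => DIFFER
  Position 2: 'e' vs 'a' => DIFFER
  Position 3: 'c' vs 'a' => DIFFER
  Position 4: 'a' vs 'e' => DIFFER
Positions that differ: 5

5


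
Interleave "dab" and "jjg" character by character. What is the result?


Interleaving "dab" and "jjg":
  Position 0: 'd' from first, 'j' from second => "dj"
  Position 1: 'a' from first, 'j' from second => "aj"
  Position 2: 'b' from first, 'g' from second => "bg"
Result: djajbg

djajbg


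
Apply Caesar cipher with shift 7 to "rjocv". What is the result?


Caesar cipher: shift "rjocv" by 7
  'r' (pos 17) + 7 = pos 24 = 'y'
  'j' (pos 9) + 7 = pos 16 = 'q'
  'o' (pos 14) + 7 = pos 21 = 'v'
  'c' (pos 2) + 7 = pos 9 = 'j'
  'v' (pos 21) + 7 = pos 2 = 'c'
Result: yqvjc

yqvjc


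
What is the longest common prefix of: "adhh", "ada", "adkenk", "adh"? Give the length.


Words: adhh, ada, adkenk, adh
  Position 0: all 'a' => match
  Position 1: all 'd' => match
  Position 2: ('h', 'a', 'k', 'h') => mismatch, stop
LCP = "ad" (length 2)

2


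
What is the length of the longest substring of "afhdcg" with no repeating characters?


Input: "afhdcg"
Sliding window (track last position of each char):
  Position 0 ('a'): window [0,0] length 1 -- new best
  Position 1 ('f'): window [0,1] length 2 -- new best
  Position 2 ('h'): window [0,2] length 3 -- new best
  Position 3 ('d'): window [0,3] length 4 -- new best
  Position 4 ('c'): window [0,4] length 5 -- new best
  Position 5 ('g'): window [0,5] length 6 -- new best
Longest substring with no repeats: "afhdcg" with length 6

6


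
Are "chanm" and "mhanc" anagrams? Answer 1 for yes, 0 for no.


Strings: "chanm", "mhanc"
Sorted first:  achmn
Sorted second: achmn
Sorted forms match => anagrams

1


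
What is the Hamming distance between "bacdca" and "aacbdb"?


Comparing "bacdca" and "aacbdb" position by position:
  Position 0: 'b' vs 'a' => differ
  Position 1: 'a' vs 'a' => same
  Position 2: 'c' vs 'c' => same
  Position 3: 'd' vs 'b' => differ
  Position 4: 'c' vs 'd' => differ
  Position 5: 'a' vs 'b' => differ
Total differences (Hamming distance): 4

4


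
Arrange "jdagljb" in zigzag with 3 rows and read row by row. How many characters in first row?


Zigzag "jdagljb" into 3 rows:
Placing characters:
  'j' => row 0
  'd' => row 1
  'a' => row 2
  'g' => row 1
  'l' => row 0
  'j' => row 1
  'b' => row 2
Rows:
  Row 0: "jl"
  Row 1: "dgj"
  Row 2: "ab"
First row length: 2

2


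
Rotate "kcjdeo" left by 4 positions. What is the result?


Input: "kcjdeo", rotate left by 4
First 4 characters: "kcjd"
Remaining characters: "eo"
Concatenate remaining + first: "eo" + "kcjd" = "eokcjd"

eokcjd


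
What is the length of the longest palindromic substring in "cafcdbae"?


Input: "cafcdbae"
Checking substrings for palindromes:
  No multi-char palindromic substrings found
Longest palindromic substring: "c" with length 1

1


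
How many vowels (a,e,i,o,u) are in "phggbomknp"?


Input: phggbomknp
Checking each character:
  'p' at position 0: consonant
  'h' at position 1: consonant
  'g' at position 2: consonant
  'g' at position 3: consonant
  'b' at position 4: consonant
  'o' at position 5: vowel (running total: 1)
  'm' at position 6: consonant
  'k' at position 7: consonant
  'n' at position 8: consonant
  'p' at position 9: consonant
Total vowels: 1

1


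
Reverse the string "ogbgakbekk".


Input: ogbgakbekk
Reading characters right to left:
  Position 9: 'k'
  Position 8: 'k'
  Position 7: 'e'
  Position 6: 'b'
  Position 5: 'k'
  Position 4: 'a'
  Position 3: 'g'
  Position 2: 'b'
  Position 1: 'g'
  Position 0: 'o'
Reversed: kkebkagbgo

kkebkagbgo


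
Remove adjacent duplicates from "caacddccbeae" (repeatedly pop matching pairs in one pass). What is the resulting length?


Input: caacddccbeae
Stack-based adjacent duplicate removal:
  Read 'c': push. Stack: c
  Read 'a': push. Stack: ca
  Read 'a': matches stack top 'a' => pop. Stack: c
  Read 'c': matches stack top 'c' => pop. Stack: (empty)
  Read 'd': push. Stack: d
  Read 'd': matches stack top 'd' => pop. Stack: (empty)
  Read 'c': push. Stack: c
  Read 'c': matches stack top 'c' => pop. Stack: (empty)
  Read 'b': push. Stack: b
  Read 'e': push. Stack: be
  Read 'a': push. Stack: bea
  Read 'e': push. Stack: beae
Final stack: "beae" (length 4)

4


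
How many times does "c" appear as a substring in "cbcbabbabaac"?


Searching for "c" in "cbcbabbabaac"
Scanning each position:
  Position 0: "c" => MATCH
  Position 1: "b" => no
  Position 2: "c" => MATCH
  Position 3: "b" => no
  Position 4: "a" => no
  Position 5: "b" => no
  Position 6: "b" => no
  Position 7: "a" => no
  Position 8: "b" => no
  Position 9: "a" => no
  Position 10: "a" => no
  Position 11: "c" => MATCH
Total occurrences: 3

3


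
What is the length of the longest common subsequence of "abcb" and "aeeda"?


LCS of "abcb" and "aeeda"
DP table:
           a    e    e    d    a
      0    0    0    0    0    0
  a   0    1    1    1    1    1
  b   0    1    1    1    1    1
  c   0    1    1    1    1    1
  b   0    1    1    1    1    1
LCS length = dp[4][5] = 1

1


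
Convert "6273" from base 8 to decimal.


Input: "6273" in base 8
Positional expansion:
  Digit '6' (value 6) x 8^3 = 3072
  Digit '2' (value 2) x 8^2 = 128
  Digit '7' (value 7) x 8^1 = 56
  Digit '3' (value 3) x 8^0 = 3
Sum = 3259

3259


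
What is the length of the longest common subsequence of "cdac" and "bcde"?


LCS of "cdac" and "bcde"
DP table:
           b    c    d    e
      0    0    0    0    0
  c   0    0    1    1    1
  d   0    0    1    2    2
  a   0    0    1    2    2
  c   0    0    1    2    2
LCS length = dp[4][4] = 2

2


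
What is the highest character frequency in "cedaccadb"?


Input: cedaccadb
Character counts:
  'a': 2
  'b': 1
  'c': 3
  'd': 2
  'e': 1
Maximum frequency: 3

3


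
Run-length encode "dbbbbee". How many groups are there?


Input: dbbbbee
Scanning for consecutive runs:
  Group 1: 'd' x 1 (positions 0-0)
  Group 2: 'b' x 4 (positions 1-4)
  Group 3: 'e' x 2 (positions 5-6)
Total groups: 3

3


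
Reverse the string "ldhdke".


Input: ldhdke
Reading characters right to left:
  Position 5: 'e'
  Position 4: 'k'
  Position 3: 'd'
  Position 2: 'h'
  Position 1: 'd'
  Position 0: 'l'
Reversed: ekdhdl

ekdhdl


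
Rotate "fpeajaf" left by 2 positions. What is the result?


Input: "fpeajaf", rotate left by 2
First 2 characters: "fp"
Remaining characters: "eajaf"
Concatenate remaining + first: "eajaf" + "fp" = "eajaffp"

eajaffp


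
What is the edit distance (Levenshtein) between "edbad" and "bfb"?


Computing edit distance: "edbad" -> "bfb"
DP table:
           b    f    b
      0    1    2    3
  e   1    1    2    3
  d   2    2    2    3
  b   3    2    3    2
  a   4    3    3    3
  d   5    4    4    4
Edit distance = dp[5][3] = 4

4


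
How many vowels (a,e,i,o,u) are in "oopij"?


Input: oopij
Checking each character:
  'o' at position 0: vowel (running total: 1)
  'o' at position 1: vowel (running total: 2)
  'p' at position 2: consonant
  'i' at position 3: vowel (running total: 3)
  'j' at position 4: consonant
Total vowels: 3

3


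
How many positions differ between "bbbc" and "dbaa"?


Comparing "bbbc" and "dbaa" position by position:
  Position 0: 'b' vs 'd' => DIFFER
  Position 1: 'b' vs 'b' => same
  Position 2: 'b' vs 'a' => DIFFER
  Position 3: 'c' vs 'a' => DIFFER
Positions that differ: 3

3


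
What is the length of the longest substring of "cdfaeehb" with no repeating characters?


Input: "cdfaeehb"
Sliding window (track last position of each char):
  Position 0 ('c'): window [0,0] length 1 -- new best
  Position 1 ('d'): window [0,1] length 2 -- new best
  Position 2 ('f'): window [0,2] length 3 -- new best
  Position 3 ('a'): window [0,3] length 4 -- new best
  Position 4 ('e'): window [0,4] length 5 -- new best
  Position 5 ('e'): repeat (last at 4), move window start to 5
  Position 5 ('e'): window [5,5] length 1
  Position 6 ('h'): window [5,6] length 2
  Position 7 ('b'): window [5,7] length 3
Longest substring with no repeats: "cdfae" with length 5

5


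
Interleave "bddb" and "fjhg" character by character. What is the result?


Interleaving "bddb" and "fjhg":
  Position 0: 'b' from first, 'f' from second => "bf"
  Position 1: 'd' from first, 'j' from second => "dj"
  Position 2: 'd' from first, 'h' from second => "dh"
  Position 3: 'b' from first, 'g' from second => "bg"
Result: bfdjdhbg

bfdjdhbg


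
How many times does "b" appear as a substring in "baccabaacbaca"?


Searching for "b" in "baccabaacbaca"
Scanning each position:
  Position 0: "b" => MATCH
  Position 1: "a" => no
  Position 2: "c" => no
  Position 3: "c" => no
  Position 4: "a" => no
  Position 5: "b" => MATCH
  Position 6: "a" => no
  Position 7: "a" => no
  Position 8: "c" => no
  Position 9: "b" => MATCH
  Position 10: "a" => no
  Position 11: "c" => no
  Position 12: "a" => no
Total occurrences: 3

3


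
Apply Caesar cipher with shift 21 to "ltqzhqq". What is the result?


Caesar cipher: shift "ltqzhqq" by 21
  'l' (pos 11) + 21 = pos 6 = 'g'
  't' (pos 19) + 21 = pos 14 = 'o'
  'q' (pos 16) + 21 = pos 11 = 'l'
  'z' (pos 25) + 21 = pos 20 = 'u'
  'h' (pos 7) + 21 = pos 2 = 'c'
  'q' (pos 16) + 21 = pos 11 = 'l'
  'q' (pos 16) + 21 = pos 11 = 'l'
Result: golucll

golucll


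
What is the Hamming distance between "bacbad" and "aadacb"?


Comparing "bacbad" and "aadacb" position by position:
  Position 0: 'b' vs 'a' => differ
  Position 1: 'a' vs 'a' => same
  Position 2: 'c' vs 'd' => differ
  Position 3: 'b' vs 'a' => differ
  Position 4: 'a' vs 'c' => differ
  Position 5: 'd' vs 'b' => differ
Total differences (Hamming distance): 5

5


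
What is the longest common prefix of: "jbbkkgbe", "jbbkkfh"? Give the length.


Words: jbbkkgbe, jbbkkfh
  Position 0: all 'j' => match
  Position 1: all 'b' => match
  Position 2: all 'b' => match
  Position 3: all 'k' => match
  Position 4: all 'k' => match
  Position 5: ('g', 'f') => mismatch, stop
LCP = "jbbkk" (length 5)

5


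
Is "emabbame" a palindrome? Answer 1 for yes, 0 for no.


Input: emabbame
Reversed: emabbame
  Compare pos 0 ('e') with pos 7 ('e'): match
  Compare pos 1 ('m') with pos 6 ('m'): match
  Compare pos 2 ('a') with pos 5 ('a'): match
  Compare pos 3 ('b') with pos 4 ('b'): match
Result: palindrome

1


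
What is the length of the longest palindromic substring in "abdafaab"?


Input: "abdafaab"
Checking substrings for palindromes:
  [3:6] "afa" (len 3) => palindrome
  [5:7] "aa" (len 2) => palindrome
Longest palindromic substring: "afa" with length 3

3


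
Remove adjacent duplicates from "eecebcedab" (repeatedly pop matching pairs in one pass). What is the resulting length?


Input: eecebcedab
Stack-based adjacent duplicate removal:
  Read 'e': push. Stack: e
  Read 'e': matches stack top 'e' => pop. Stack: (empty)
  Read 'c': push. Stack: c
  Read 'e': push. Stack: ce
  Read 'b': push. Stack: ceb
  Read 'c': push. Stack: cebc
  Read 'e': push. Stack: cebce
  Read 'd': push. Stack: cebced
  Read 'a': push. Stack: cebceda
  Read 'b': push. Stack: cebcedab
Final stack: "cebcedab" (length 8)

8


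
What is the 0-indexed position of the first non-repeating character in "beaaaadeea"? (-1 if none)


Input: beaaaadeea
Character frequencies:
  'a': 5
  'b': 1
  'd': 1
  'e': 3
Scanning left to right for freq == 1:
  Position 0 ('b'): unique! => answer = 0

0


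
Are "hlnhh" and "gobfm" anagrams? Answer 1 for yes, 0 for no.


Strings: "hlnhh", "gobfm"
Sorted first:  hhhln
Sorted second: bfgmo
Differ at position 0: 'h' vs 'b' => not anagrams

0


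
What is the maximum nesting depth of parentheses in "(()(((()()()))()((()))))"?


Input: "(()(((()()()))()((()))))"
Tracking depth:
  Position 0 '(': depth becomes 1
  Position 1 '(': depth becomes 2
  Position 2 ')': depth becomes 1
  Position 3 '(': depth becomes 2
  Position 4 '(': depth becomes 3
  Position 5 '(': depth becomes 4
  Position 6 '(': depth becomes 5
  Position 7 ')': depth becomes 4
  Position 8 '(': depth becomes 5
  Position 9 ')': depth becomes 4
  Position 10 '(': depth becomes 5
  Position 11 ')': depth becomes 4
  Position 12 ')': depth becomes 3
  Position 13 ')': depth becomes 2
  Position 14 '(': depth becomes 3
  Position 15 ')': depth becomes 2
  Position 16 '(': depth becomes 3
  Position 17 '(': depth becomes 4
  Position 18 '(': depth becomes 5
  Position 19 ')': depth becomes 4
  Position 20 ')': depth becomes 3
  Position 21 ')': depth becomes 2
  Position 22 ')': depth becomes 1
  Position 23 ')': depth becomes 0
Maximum depth reached: 5

5


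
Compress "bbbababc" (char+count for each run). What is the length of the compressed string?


Input: bbbababc
Runs:
  'b' x 3 => "b3"
  'a' x 1 => "a1"
  'b' x 1 => "b1"
  'a' x 1 => "a1"
  'b' x 1 => "b1"
  'c' x 1 => "c1"
Compressed: "b3a1b1a1b1c1"
Compressed length: 12

12


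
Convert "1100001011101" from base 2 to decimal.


Input: "1100001011101" in base 2
Positional expansion:
  Digit '1' (value 1) x 2^12 = 4096
  Digit '1' (value 1) x 2^11 = 2048
  Digit '0' (value 0) x 2^10 = 0
  Digit '0' (value 0) x 2^9 = 0
  Digit '0' (value 0) x 2^8 = 0
  Digit '0' (value 0) x 2^7 = 0
  Digit '1' (value 1) x 2^6 = 64
  Digit '0' (value 0) x 2^5 = 0
  Digit '1' (value 1) x 2^4 = 16
  Digit '1' (value 1) x 2^3 = 8
  Digit '1' (value 1) x 2^2 = 4
  Digit '0' (value 0) x 2^1 = 0
  Digit '1' (value 1) x 2^0 = 1
Sum = 6237

6237


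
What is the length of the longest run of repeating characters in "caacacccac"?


Input: "caacacccac"
Scanning for longest run:
  Position 1 ('a'): new char, reset run to 1
  Position 2 ('a'): continues run of 'a', length=2
  Position 3 ('c'): new char, reset run to 1
  Position 4 ('a'): new char, reset run to 1
  Position 5 ('c'): new char, reset run to 1
  Position 6 ('c'): continues run of 'c', length=2
  Position 7 ('c'): continues run of 'c', length=3
  Position 8 ('a'): new char, reset run to 1
  Position 9 ('c'): new char, reset run to 1
Longest run: 'c' with length 3

3


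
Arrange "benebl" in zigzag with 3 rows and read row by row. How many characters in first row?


Zigzag "benebl" into 3 rows:
Placing characters:
  'b' => row 0
  'e' => row 1
  'n' => row 2
  'e' => row 1
  'b' => row 0
  'l' => row 1
Rows:
  Row 0: "bb"
  Row 1: "eel"
  Row 2: "n"
First row length: 2

2


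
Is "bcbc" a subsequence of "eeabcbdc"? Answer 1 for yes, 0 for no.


Check if "bcbc" is a subsequence of "eeabcbdc"
Greedy scan:
  Position 0 ('e'): no match needed
  Position 1 ('e'): no match needed
  Position 2 ('a'): no match needed
  Position 3 ('b'): matches sub[0] = 'b'
  Position 4 ('c'): matches sub[1] = 'c'
  Position 5 ('b'): matches sub[2] = 'b'
  Position 6 ('d'): no match needed
  Position 7 ('c'): matches sub[3] = 'c'
All 4 characters matched => is a subsequence

1


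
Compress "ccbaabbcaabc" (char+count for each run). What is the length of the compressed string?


Input: ccbaabbcaabc
Runs:
  'c' x 2 => "c2"
  'b' x 1 => "b1"
  'a' x 2 => "a2"
  'b' x 2 => "b2"
  'c' x 1 => "c1"
  'a' x 2 => "a2"
  'b' x 1 => "b1"
  'c' x 1 => "c1"
Compressed: "c2b1a2b2c1a2b1c1"
Compressed length: 16

16


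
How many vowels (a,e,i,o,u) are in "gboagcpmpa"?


Input: gboagcpmpa
Checking each character:
  'g' at position 0: consonant
  'b' at position 1: consonant
  'o' at position 2: vowel (running total: 1)
  'a' at position 3: vowel (running total: 2)
  'g' at position 4: consonant
  'c' at position 5: consonant
  'p' at position 6: consonant
  'm' at position 7: consonant
  'p' at position 8: consonant
  'a' at position 9: vowel (running total: 3)
Total vowels: 3

3


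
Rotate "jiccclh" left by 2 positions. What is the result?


Input: "jiccclh", rotate left by 2
First 2 characters: "ji"
Remaining characters: "ccclh"
Concatenate remaining + first: "ccclh" + "ji" = "ccclhji"

ccclhji


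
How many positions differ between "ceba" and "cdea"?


Comparing "ceba" and "cdea" position by position:
  Position 0: 'c' vs 'c' => same
  Position 1: 'e' vs 'd' => DIFFER
  Position 2: 'b' vs 'e' => DIFFER
  Position 3: 'a' vs 'a' => same
Positions that differ: 2

2


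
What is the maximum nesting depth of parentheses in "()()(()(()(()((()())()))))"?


Input: "()()(()(()(()((()())()))))"
Tracking depth:
  Position 0 '(': depth becomes 1
  Position 1 ')': depth becomes 0
  Position 2 '(': depth becomes 1
  Position 3 ')': depth becomes 0
  Position 4 '(': depth becomes 1
  Position 5 '(': depth becomes 2
  Position 6 ')': depth becomes 1
  Position 7 '(': depth becomes 2
  Position 8 '(': depth becomes 3
  Position 9 ')': depth becomes 2
  Position 10 '(': depth becomes 3
  Position 11 '(': depth becomes 4
  Position 12 ')': depth becomes 3
  Position 13 '(': depth becomes 4
  Position 14 '(': depth becomes 5
  Position 15 '(': depth becomes 6
  Position 16 ')': depth becomes 5
  Position 17 '(': depth becomes 6
  Position 18 ')': depth becomes 5
  Position 19 ')': depth becomes 4
  Position 20 '(': depth becomes 5
  Position 21 ')': depth becomes 4
  Position 22 ')': depth becomes 3
  Position 23 ')': depth becomes 2
  Position 24 ')': depth becomes 1
  Position 25 ')': depth becomes 0
Maximum depth reached: 6

6


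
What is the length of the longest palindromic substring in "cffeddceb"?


Input: "cffeddceb"
Checking substrings for palindromes:
  [1:3] "ff" (len 2) => palindrome
  [4:6] "dd" (len 2) => palindrome
Longest palindromic substring: "ff" with length 2

2


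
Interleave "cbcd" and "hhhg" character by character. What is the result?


Interleaving "cbcd" and "hhhg":
  Position 0: 'c' from first, 'h' from second => "ch"
  Position 1: 'b' from first, 'h' from second => "bh"
  Position 2: 'c' from first, 'h' from second => "ch"
  Position 3: 'd' from first, 'g' from second => "dg"
Result: chbhchdg

chbhchdg


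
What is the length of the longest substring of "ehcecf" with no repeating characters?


Input: "ehcecf"
Sliding window (track last position of each char):
  Position 0 ('e'): window [0,0] length 1 -- new best
  Position 1 ('h'): window [0,1] length 2 -- new best
  Position 2 ('c'): window [0,2] length 3 -- new best
  Position 3 ('e'): repeat (last at 0), move window start to 1
  Position 3 ('e'): window [1,3] length 3
  Position 4 ('c'): repeat (last at 2), move window start to 3
  Position 4 ('c'): window [3,4] length 2
  Position 5 ('f'): window [3,5] length 3
Longest substring with no repeats: "ehc" with length 3

3


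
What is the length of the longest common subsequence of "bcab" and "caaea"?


LCS of "bcab" and "caaea"
DP table:
           c    a    a    e    a
      0    0    0    0    0    0
  b   0    0    0    0    0    0
  c   0    1    1    1    1    1
  a   0    1    2    2    2    2
  b   0    1    2    2    2    2
LCS length = dp[4][5] = 2

2


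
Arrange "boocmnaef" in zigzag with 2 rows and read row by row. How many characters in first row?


Zigzag "boocmnaef" into 2 rows:
Placing characters:
  'b' => row 0
  'o' => row 1
  'o' => row 0
  'c' => row 1
  'm' => row 0
  'n' => row 1
  'a' => row 0
  'e' => row 1
  'f' => row 0
Rows:
  Row 0: "bomaf"
  Row 1: "ocne"
First row length: 5

5


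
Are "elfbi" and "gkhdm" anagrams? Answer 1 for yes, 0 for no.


Strings: "elfbi", "gkhdm"
Sorted first:  befil
Sorted second: dghkm
Differ at position 0: 'b' vs 'd' => not anagrams

0


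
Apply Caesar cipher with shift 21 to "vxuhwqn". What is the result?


Caesar cipher: shift "vxuhwqn" by 21
  'v' (pos 21) + 21 = pos 16 = 'q'
  'x' (pos 23) + 21 = pos 18 = 's'
  'u' (pos 20) + 21 = pos 15 = 'p'
  'h' (pos 7) + 21 = pos 2 = 'c'
  'w' (pos 22) + 21 = pos 17 = 'r'
  'q' (pos 16) + 21 = pos 11 = 'l'
  'n' (pos 13) + 21 = pos 8 = 'i'
Result: qspcrli

qspcrli


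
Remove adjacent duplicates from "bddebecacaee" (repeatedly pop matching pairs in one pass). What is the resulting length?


Input: bddebecacaee
Stack-based adjacent duplicate removal:
  Read 'b': push. Stack: b
  Read 'd': push. Stack: bd
  Read 'd': matches stack top 'd' => pop. Stack: b
  Read 'e': push. Stack: be
  Read 'b': push. Stack: beb
  Read 'e': push. Stack: bebe
  Read 'c': push. Stack: bebec
  Read 'a': push. Stack: bebeca
  Read 'c': push. Stack: bebecac
  Read 'a': push. Stack: bebecaca
  Read 'e': push. Stack: bebecacae
  Read 'e': matches stack top 'e' => pop. Stack: bebecaca
Final stack: "bebecaca" (length 8)

8


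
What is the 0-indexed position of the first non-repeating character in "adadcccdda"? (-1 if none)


Input: adadcccdda
Character frequencies:
  'a': 3
  'c': 3
  'd': 4
Scanning left to right for freq == 1:
  Position 0 ('a'): freq=3, skip
  Position 1 ('d'): freq=4, skip
  Position 2 ('a'): freq=3, skip
  Position 3 ('d'): freq=4, skip
  Position 4 ('c'): freq=3, skip
  Position 5 ('c'): freq=3, skip
  Position 6 ('c'): freq=3, skip
  Position 7 ('d'): freq=4, skip
  Position 8 ('d'): freq=4, skip
  Position 9 ('a'): freq=3, skip
  No unique character found => answer = -1

-1


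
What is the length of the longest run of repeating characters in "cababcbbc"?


Input: "cababcbbc"
Scanning for longest run:
  Position 1 ('a'): new char, reset run to 1
  Position 2 ('b'): new char, reset run to 1
  Position 3 ('a'): new char, reset run to 1
  Position 4 ('b'): new char, reset run to 1
  Position 5 ('c'): new char, reset run to 1
  Position 6 ('b'): new char, reset run to 1
  Position 7 ('b'): continues run of 'b', length=2
  Position 8 ('c'): new char, reset run to 1
Longest run: 'b' with length 2

2


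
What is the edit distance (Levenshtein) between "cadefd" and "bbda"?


Computing edit distance: "cadefd" -> "bbda"
DP table:
           b    b    d    a
      0    1    2    3    4
  c   1    1    2    3    4
  a   2    2    2    3    3
  d   3    3    3    2    3
  e   4    4    4    3    3
  f   5    5    5    4    4
  d   6    6    6    5    5
Edit distance = dp[6][4] = 5

5


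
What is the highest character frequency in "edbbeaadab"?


Input: edbbeaadab
Character counts:
  'a': 3
  'b': 3
  'd': 2
  'e': 2
Maximum frequency: 3

3


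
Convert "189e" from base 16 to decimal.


Input: "189e" in base 16
Positional expansion:
  Digit '1' (value 1) x 16^3 = 4096
  Digit '8' (value 8) x 16^2 = 2048
  Digit '9' (value 9) x 16^1 = 144
  Digit 'e' (value 14) x 16^0 = 14
Sum = 6302

6302


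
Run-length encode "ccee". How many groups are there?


Input: ccee
Scanning for consecutive runs:
  Group 1: 'c' x 2 (positions 0-1)
  Group 2: 'e' x 2 (positions 2-3)
Total groups: 2

2


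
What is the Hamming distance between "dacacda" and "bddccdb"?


Comparing "dacacda" and "bddccdb" position by position:
  Position 0: 'd' vs 'b' => differ
  Position 1: 'a' vs 'd' => differ
  Position 2: 'c' vs 'd' => differ
  Position 3: 'a' vs 'c' => differ
  Position 4: 'c' vs 'c' => same
  Position 5: 'd' vs 'd' => same
  Position 6: 'a' vs 'b' => differ
Total differences (Hamming distance): 5

5


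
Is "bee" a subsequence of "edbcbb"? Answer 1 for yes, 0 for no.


Check if "bee" is a subsequence of "edbcbb"
Greedy scan:
  Position 0 ('e'): no match needed
  Position 1 ('d'): no match needed
  Position 2 ('b'): matches sub[0] = 'b'
  Position 3 ('c'): no match needed
  Position 4 ('b'): no match needed
  Position 5 ('b'): no match needed
Only matched 1/3 characters => not a subsequence

0


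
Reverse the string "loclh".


Input: loclh
Reading characters right to left:
  Position 4: 'h'
  Position 3: 'l'
  Position 2: 'c'
  Position 1: 'o'
  Position 0: 'l'
Reversed: hlcol

hlcol


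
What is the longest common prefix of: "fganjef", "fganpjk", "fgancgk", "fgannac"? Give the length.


Words: fganjef, fganpjk, fgancgk, fgannac
  Position 0: all 'f' => match
  Position 1: all 'g' => match
  Position 2: all 'a' => match
  Position 3: all 'n' => match
  Position 4: ('j', 'p', 'c', 'n') => mismatch, stop
LCP = "fgan" (length 4)

4


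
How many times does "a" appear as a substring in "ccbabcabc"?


Searching for "a" in "ccbabcabc"
Scanning each position:
  Position 0: "c" => no
  Position 1: "c" => no
  Position 2: "b" => no
  Position 3: "a" => MATCH
  Position 4: "b" => no
  Position 5: "c" => no
  Position 6: "a" => MATCH
  Position 7: "b" => no
  Position 8: "c" => no
Total occurrences: 2

2


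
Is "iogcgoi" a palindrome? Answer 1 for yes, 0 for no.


Input: iogcgoi
Reversed: iogcgoi
  Compare pos 0 ('i') with pos 6 ('i'): match
  Compare pos 1 ('o') with pos 5 ('o'): match
  Compare pos 2 ('g') with pos 4 ('g'): match
Result: palindrome

1


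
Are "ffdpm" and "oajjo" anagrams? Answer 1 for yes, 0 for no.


Strings: "ffdpm", "oajjo"
Sorted first:  dffmp
Sorted second: ajjoo
Differ at position 0: 'd' vs 'a' => not anagrams

0


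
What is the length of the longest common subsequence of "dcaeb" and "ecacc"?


LCS of "dcaeb" and "ecacc"
DP table:
           e    c    a    c    c
      0    0    0    0    0    0
  d   0    0    0    0    0    0
  c   0    0    1    1    1    1
  a   0    0    1    2    2    2
  e   0    1    1    2    2    2
  b   0    1    1    2    2    2
LCS length = dp[5][5] = 2

2


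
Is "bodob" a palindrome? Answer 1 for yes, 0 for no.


Input: bodob
Reversed: bodob
  Compare pos 0 ('b') with pos 4 ('b'): match
  Compare pos 1 ('o') with pos 3 ('o'): match
Result: palindrome

1


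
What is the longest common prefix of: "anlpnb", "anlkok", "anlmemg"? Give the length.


Words: anlpnb, anlkok, anlmemg
  Position 0: all 'a' => match
  Position 1: all 'n' => match
  Position 2: all 'l' => match
  Position 3: ('p', 'k', 'm') => mismatch, stop
LCP = "anl" (length 3)

3


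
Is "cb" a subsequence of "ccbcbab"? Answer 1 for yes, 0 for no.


Check if "cb" is a subsequence of "ccbcbab"
Greedy scan:
  Position 0 ('c'): matches sub[0] = 'c'
  Position 1 ('c'): no match needed
  Position 2 ('b'): matches sub[1] = 'b'
  Position 3 ('c'): no match needed
  Position 4 ('b'): no match needed
  Position 5 ('a'): no match needed
  Position 6 ('b'): no match needed
All 2 characters matched => is a subsequence

1


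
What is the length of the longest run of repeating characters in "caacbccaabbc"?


Input: "caacbccaabbc"
Scanning for longest run:
  Position 1 ('a'): new char, reset run to 1
  Position 2 ('a'): continues run of 'a', length=2
  Position 3 ('c'): new char, reset run to 1
  Position 4 ('b'): new char, reset run to 1
  Position 5 ('c'): new char, reset run to 1
  Position 6 ('c'): continues run of 'c', length=2
  Position 7 ('a'): new char, reset run to 1
  Position 8 ('a'): continues run of 'a', length=2
  Position 9 ('b'): new char, reset run to 1
  Position 10 ('b'): continues run of 'b', length=2
  Position 11 ('c'): new char, reset run to 1
Longest run: 'a' with length 2

2


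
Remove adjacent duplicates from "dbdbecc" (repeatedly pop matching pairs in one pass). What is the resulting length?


Input: dbdbecc
Stack-based adjacent duplicate removal:
  Read 'd': push. Stack: d
  Read 'b': push. Stack: db
  Read 'd': push. Stack: dbd
  Read 'b': push. Stack: dbdb
  Read 'e': push. Stack: dbdbe
  Read 'c': push. Stack: dbdbec
  Read 'c': matches stack top 'c' => pop. Stack: dbdbe
Final stack: "dbdbe" (length 5)

5


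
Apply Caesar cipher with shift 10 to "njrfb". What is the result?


Caesar cipher: shift "njrfb" by 10
  'n' (pos 13) + 10 = pos 23 = 'x'
  'j' (pos 9) + 10 = pos 19 = 't'
  'r' (pos 17) + 10 = pos 1 = 'b'
  'f' (pos 5) + 10 = pos 15 = 'p'
  'b' (pos 1) + 10 = pos 11 = 'l'
Result: xtbpl

xtbpl


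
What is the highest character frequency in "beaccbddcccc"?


Input: beaccbddcccc
Character counts:
  'a': 1
  'b': 2
  'c': 6
  'd': 2
  'e': 1
Maximum frequency: 6

6


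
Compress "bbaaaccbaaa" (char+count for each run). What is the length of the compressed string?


Input: bbaaaccbaaa
Runs:
  'b' x 2 => "b2"
  'a' x 3 => "a3"
  'c' x 2 => "c2"
  'b' x 1 => "b1"
  'a' x 3 => "a3"
Compressed: "b2a3c2b1a3"
Compressed length: 10

10


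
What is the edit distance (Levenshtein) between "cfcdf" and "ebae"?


Computing edit distance: "cfcdf" -> "ebae"
DP table:
           e    b    a    e
      0    1    2    3    4
  c   1    1    2    3    4
  f   2    2    2    3    4
  c   3    3    3    3    4
  d   4    4    4    4    4
  f   5    5    5    5    5
Edit distance = dp[5][4] = 5

5


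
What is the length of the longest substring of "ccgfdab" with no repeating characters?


Input: "ccgfdab"
Sliding window (track last position of each char):
  Position 0 ('c'): window [0,0] length 1 -- new best
  Position 1 ('c'): repeat (last at 0), move window start to 1
  Position 1 ('c'): window [1,1] length 1
  Position 2 ('g'): window [1,2] length 2 -- new best
  Position 3 ('f'): window [1,3] length 3 -- new best
  Position 4 ('d'): window [1,4] length 4 -- new best
  Position 5 ('a'): window [1,5] length 5 -- new best
  Position 6 ('b'): window [1,6] length 6 -- new best
Longest substring with no repeats: "cgfdab" with length 6

6


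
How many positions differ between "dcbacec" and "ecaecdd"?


Comparing "dcbacec" and "ecaecdd" position by position:
  Position 0: 'd' vs 'e' => DIFFER
  Position 1: 'c' vs 'c' => same
  Position 2: 'b' vs 'a' => DIFFER
  Position 3: 'a' vs 'e' => DIFFER
  Position 4: 'c' vs 'c' => same
  Position 5: 'e' vs 'd' => DIFFER
  Position 6: 'c' vs 'd' => DIFFER
Positions that differ: 5

5


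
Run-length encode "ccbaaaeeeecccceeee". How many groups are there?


Input: ccbaaaeeeecccceeee
Scanning for consecutive runs:
  Group 1: 'c' x 2 (positions 0-1)
  Group 2: 'b' x 1 (positions 2-2)
  Group 3: 'a' x 3 (positions 3-5)
  Group 4: 'e' x 4 (positions 6-9)
  Group 5: 'c' x 4 (positions 10-13)
  Group 6: 'e' x 4 (positions 14-17)
Total groups: 6

6


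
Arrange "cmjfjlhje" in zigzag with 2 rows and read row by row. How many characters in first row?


Zigzag "cmjfjlhje" into 2 rows:
Placing characters:
  'c' => row 0
  'm' => row 1
  'j' => row 0
  'f' => row 1
  'j' => row 0
  'l' => row 1
  'h' => row 0
  'j' => row 1
  'e' => row 0
Rows:
  Row 0: "cjjhe"
  Row 1: "mflj"
First row length: 5

5


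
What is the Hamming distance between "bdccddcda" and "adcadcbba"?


Comparing "bdccddcda" and "adcadcbba" position by position:
  Position 0: 'b' vs 'a' => differ
  Position 1: 'd' vs 'd' => same
  Position 2: 'c' vs 'c' => same
  Position 3: 'c' vs 'a' => differ
  Position 4: 'd' vs 'd' => same
  Position 5: 'd' vs 'c' => differ
  Position 6: 'c' vs 'b' => differ
  Position 7: 'd' vs 'b' => differ
  Position 8: 'a' vs 'a' => same
Total differences (Hamming distance): 5

5


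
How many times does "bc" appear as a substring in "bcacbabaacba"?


Searching for "bc" in "bcacbabaacba"
Scanning each position:
  Position 0: "bc" => MATCH
  Position 1: "ca" => no
  Position 2: "ac" => no
  Position 3: "cb" => no
  Position 4: "ba" => no
  Position 5: "ab" => no
  Position 6: "ba" => no
  Position 7: "aa" => no
  Position 8: "ac" => no
  Position 9: "cb" => no
  Position 10: "ba" => no
Total occurrences: 1

1


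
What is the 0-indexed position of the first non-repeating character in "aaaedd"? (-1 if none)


Input: aaaedd
Character frequencies:
  'a': 3
  'd': 2
  'e': 1
Scanning left to right for freq == 1:
  Position 0 ('a'): freq=3, skip
  Position 1 ('a'): freq=3, skip
  Position 2 ('a'): freq=3, skip
  Position 3 ('e'): unique! => answer = 3

3


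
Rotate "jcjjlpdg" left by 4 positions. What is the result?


Input: "jcjjlpdg", rotate left by 4
First 4 characters: "jcjj"
Remaining characters: "lpdg"
Concatenate remaining + first: "lpdg" + "jcjj" = "lpdgjcjj"

lpdgjcjj


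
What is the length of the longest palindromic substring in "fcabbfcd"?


Input: "fcabbfcd"
Checking substrings for palindromes:
  [3:5] "bb" (len 2) => palindrome
Longest palindromic substring: "bb" with length 2

2


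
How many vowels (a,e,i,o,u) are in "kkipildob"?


Input: kkipildob
Checking each character:
  'k' at position 0: consonant
  'k' at position 1: consonant
  'i' at position 2: vowel (running total: 1)
  'p' at position 3: consonant
  'i' at position 4: vowel (running total: 2)
  'l' at position 5: consonant
  'd' at position 6: consonant
  'o' at position 7: vowel (running total: 3)
  'b' at position 8: consonant
Total vowels: 3

3


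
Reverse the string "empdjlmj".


Input: empdjlmj
Reading characters right to left:
  Position 7: 'j'
  Position 6: 'm'
  Position 5: 'l'
  Position 4: 'j'
  Position 3: 'd'
  Position 2: 'p'
  Position 1: 'm'
  Position 0: 'e'
Reversed: jmljdpme

jmljdpme


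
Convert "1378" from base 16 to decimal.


Input: "1378" in base 16
Positional expansion:
  Digit '1' (value 1) x 16^3 = 4096
  Digit '3' (value 3) x 16^2 = 768
  Digit '7' (value 7) x 16^1 = 112
  Digit '8' (value 8) x 16^0 = 8
Sum = 4984

4984


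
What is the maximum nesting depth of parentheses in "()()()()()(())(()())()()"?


Input: "()()()()()(())(()())()()"
Tracking depth:
  Position 0 '(': depth becomes 1
  Position 1 ')': depth becomes 0
  Position 2 '(': depth becomes 1
  Position 3 ')': depth becomes 0
  Position 4 '(': depth becomes 1
  Position 5 ')': depth becomes 0
  Position 6 '(': depth becomes 1
  Position 7 ')': depth becomes 0
  Position 8 '(': depth becomes 1
  Position 9 ')': depth becomes 0
  Position 10 '(': depth becomes 1
  Position 11 '(': depth becomes 2
  Position 12 ')': depth becomes 1
  Position 13 ')': depth becomes 0
  Position 14 '(': depth becomes 1
  Position 15 '(': depth becomes 2
  Position 16 ')': depth becomes 1
  Position 17 '(': depth becomes 2
  Position 18 ')': depth becomes 1
  Position 19 ')': depth becomes 0
  Position 20 '(': depth becomes 1
  Position 21 ')': depth becomes 0
  Position 22 '(': depth becomes 1
  Position 23 ')': depth becomes 0
Maximum depth reached: 2

2


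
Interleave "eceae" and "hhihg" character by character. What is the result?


Interleaving "eceae" and "hhihg":
  Position 0: 'e' from first, 'h' from second => "eh"
  Position 1: 'c' from first, 'h' from second => "ch"
  Position 2: 'e' from first, 'i' from second => "ei"
  Position 3: 'a' from first, 'h' from second => "ah"
  Position 4: 'e' from first, 'g' from second => "eg"
Result: ehcheiaheg

ehcheiaheg


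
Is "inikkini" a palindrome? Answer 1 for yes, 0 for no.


Input: inikkini
Reversed: inikkini
  Compare pos 0 ('i') with pos 7 ('i'): match
  Compare pos 1 ('n') with pos 6 ('n'): match
  Compare pos 2 ('i') with pos 5 ('i'): match
  Compare pos 3 ('k') with pos 4 ('k'): match
Result: palindrome

1


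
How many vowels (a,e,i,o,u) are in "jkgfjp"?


Input: jkgfjp
Checking each character:
  'j' at position 0: consonant
  'k' at position 1: consonant
  'g' at position 2: consonant
  'f' at position 3: consonant
  'j' at position 4: consonant
  'p' at position 5: consonant
Total vowels: 0

0


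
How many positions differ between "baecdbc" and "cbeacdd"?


Comparing "baecdbc" and "cbeacdd" position by position:
  Position 0: 'b' vs 'c' => DIFFER
  Position 1: 'a' vs 'b' => DIFFER
  Position 2: 'e' vs 'e' => same
  Position 3: 'c' vs 'a' => DIFFER
  Position 4: 'd' vs 'c' => DIFFER
  Position 5: 'b' vs 'd' => DIFFER
  Position 6: 'c' vs 'd' => DIFFER
Positions that differ: 6

6


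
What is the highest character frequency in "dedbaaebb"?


Input: dedbaaebb
Character counts:
  'a': 2
  'b': 3
  'd': 2
  'e': 2
Maximum frequency: 3

3


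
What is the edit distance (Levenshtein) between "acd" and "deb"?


Computing edit distance: "acd" -> "deb"
DP table:
           d    e    b
      0    1    2    3
  a   1    1    2    3
  c   2    2    2    3
  d   3    2    3    3
Edit distance = dp[3][3] = 3

3


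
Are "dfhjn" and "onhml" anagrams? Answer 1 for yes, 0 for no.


Strings: "dfhjn", "onhml"
Sorted first:  dfhjn
Sorted second: hlmno
Differ at position 0: 'd' vs 'h' => not anagrams

0


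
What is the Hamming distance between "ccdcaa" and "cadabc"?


Comparing "ccdcaa" and "cadabc" position by position:
  Position 0: 'c' vs 'c' => same
  Position 1: 'c' vs 'a' => differ
  Position 2: 'd' vs 'd' => same
  Position 3: 'c' vs 'a' => differ
  Position 4: 'a' vs 'b' => differ
  Position 5: 'a' vs 'c' => differ
Total differences (Hamming distance): 4

4


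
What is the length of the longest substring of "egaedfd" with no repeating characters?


Input: "egaedfd"
Sliding window (track last position of each char):
  Position 0 ('e'): window [0,0] length 1 -- new best
  Position 1 ('g'): window [0,1] length 2 -- new best
  Position 2 ('a'): window [0,2] length 3 -- new best
  Position 3 ('e'): repeat (last at 0), move window start to 1
  Position 3 ('e'): window [1,3] length 3
  Position 4 ('d'): window [1,4] length 4 -- new best
  Position 5 ('f'): window [1,5] length 5 -- new best
  Position 6 ('d'): repeat (last at 4), move window start to 5
  Position 6 ('d'): window [5,6] length 2
Longest substring with no repeats: "gaedf" with length 5

5


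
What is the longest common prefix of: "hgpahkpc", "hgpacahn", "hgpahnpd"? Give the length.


Words: hgpahkpc, hgpacahn, hgpahnpd
  Position 0: all 'h' => match
  Position 1: all 'g' => match
  Position 2: all 'p' => match
  Position 3: all 'a' => match
  Position 4: ('h', 'c', 'h') => mismatch, stop
LCP = "hgpa" (length 4)

4


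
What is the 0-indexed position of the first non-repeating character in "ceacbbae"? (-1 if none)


Input: ceacbbae
Character frequencies:
  'a': 2
  'b': 2
  'c': 2
  'e': 2
Scanning left to right for freq == 1:
  Position 0 ('c'): freq=2, skip
  Position 1 ('e'): freq=2, skip
  Position 2 ('a'): freq=2, skip
  Position 3 ('c'): freq=2, skip
  Position 4 ('b'): freq=2, skip
  Position 5 ('b'): freq=2, skip
  Position 6 ('a'): freq=2, skip
  Position 7 ('e'): freq=2, skip
  No unique character found => answer = -1

-1


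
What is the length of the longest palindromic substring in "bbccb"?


Input: "bbccb"
Checking substrings for palindromes:
  [1:5] "bccb" (len 4) => palindrome
  [0:2] "bb" (len 2) => palindrome
  [2:4] "cc" (len 2) => palindrome
Longest palindromic substring: "bccb" with length 4

4


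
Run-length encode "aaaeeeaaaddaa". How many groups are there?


Input: aaaeeeaaaddaa
Scanning for consecutive runs:
  Group 1: 'a' x 3 (positions 0-2)
  Group 2: 'e' x 3 (positions 3-5)
  Group 3: 'a' x 3 (positions 6-8)
  Group 4: 'd' x 2 (positions 9-10)
  Group 5: 'a' x 2 (positions 11-12)
Total groups: 5

5


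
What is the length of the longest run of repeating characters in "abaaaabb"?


Input: "abaaaabb"
Scanning for longest run:
  Position 1 ('b'): new char, reset run to 1
  Position 2 ('a'): new char, reset run to 1
  Position 3 ('a'): continues run of 'a', length=2
  Position 4 ('a'): continues run of 'a', length=3
  Position 5 ('a'): continues run of 'a', length=4
  Position 6 ('b'): new char, reset run to 1
  Position 7 ('b'): continues run of 'b', length=2
Longest run: 'a' with length 4

4


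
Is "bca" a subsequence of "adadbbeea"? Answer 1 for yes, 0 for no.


Check if "bca" is a subsequence of "adadbbeea"
Greedy scan:
  Position 0 ('a'): no match needed
  Position 1 ('d'): no match needed
  Position 2 ('a'): no match needed
  Position 3 ('d'): no match needed
  Position 4 ('b'): matches sub[0] = 'b'
  Position 5 ('b'): no match needed
  Position 6 ('e'): no match needed
  Position 7 ('e'): no match needed
  Position 8 ('a'): no match needed
Only matched 1/3 characters => not a subsequence

0
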